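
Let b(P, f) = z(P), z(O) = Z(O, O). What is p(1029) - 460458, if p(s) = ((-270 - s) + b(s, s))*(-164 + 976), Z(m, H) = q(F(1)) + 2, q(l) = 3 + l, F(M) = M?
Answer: -1510374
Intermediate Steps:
Z(m, H) = 6 (Z(m, H) = (3 + 1) + 2 = 4 + 2 = 6)
z(O) = 6
b(P, f) = 6
p(s) = -214368 - 812*s (p(s) = ((-270 - s) + 6)*(-164 + 976) = (-264 - s)*812 = -214368 - 812*s)
p(1029) - 460458 = (-214368 - 812*1029) - 460458 = (-214368 - 835548) - 460458 = -1049916 - 460458 = -1510374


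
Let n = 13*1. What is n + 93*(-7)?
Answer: -638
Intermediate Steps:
n = 13
n + 93*(-7) = 13 + 93*(-7) = 13 - 651 = -638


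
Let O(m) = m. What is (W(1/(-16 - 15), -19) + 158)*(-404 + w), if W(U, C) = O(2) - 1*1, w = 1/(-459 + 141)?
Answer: -128473/2 ≈ -64237.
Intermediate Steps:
w = -1/318 (w = 1/(-318) = -1/318 ≈ -0.0031447)
W(U, C) = 1 (W(U, C) = 2 - 1*1 = 2 - 1 = 1)
(W(1/(-16 - 15), -19) + 158)*(-404 + w) = (1 + 158)*(-404 - 1/318) = 159*(-128473/318) = -128473/2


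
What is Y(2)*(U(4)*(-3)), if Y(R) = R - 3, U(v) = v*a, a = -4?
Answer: -48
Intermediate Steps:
U(v) = -4*v (U(v) = v*(-4) = -4*v)
Y(R) = -3 + R
Y(2)*(U(4)*(-3)) = (-3 + 2)*(-4*4*(-3)) = -(-16)*(-3) = -1*48 = -48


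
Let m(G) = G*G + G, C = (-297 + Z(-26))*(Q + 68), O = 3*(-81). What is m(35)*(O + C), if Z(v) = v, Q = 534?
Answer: -245308140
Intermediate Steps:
O = -243
C = -194446 (C = (-297 - 26)*(534 + 68) = -323*602 = -194446)
m(G) = G + G² (m(G) = G² + G = G + G²)
m(35)*(O + C) = (35*(1 + 35))*(-243 - 194446) = (35*36)*(-194689) = 1260*(-194689) = -245308140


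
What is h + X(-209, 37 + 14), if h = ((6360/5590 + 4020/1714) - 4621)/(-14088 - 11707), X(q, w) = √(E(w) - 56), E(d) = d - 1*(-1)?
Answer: 2212081481/12357430085 + 2*I ≈ 0.17901 + 2.0*I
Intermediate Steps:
E(d) = 1 + d (E(d) = d + 1 = 1 + d)
X(q, w) = √(-55 + w) (X(q, w) = √((1 + w) - 56) = √(-55 + w))
h = 2212081481/12357430085 (h = ((6360*(1/5590) + 4020*(1/1714)) - 4621)/(-25795) = ((636/559 + 2010/857) - 4621)*(-1/25795) = (1668642/479063 - 4621)*(-1/25795) = -2212081481/479063*(-1/25795) = 2212081481/12357430085 ≈ 0.17901)
h + X(-209, 37 + 14) = 2212081481/12357430085 + √(-55 + (37 + 14)) = 2212081481/12357430085 + √(-55 + 51) = 2212081481/12357430085 + √(-4) = 2212081481/12357430085 + 2*I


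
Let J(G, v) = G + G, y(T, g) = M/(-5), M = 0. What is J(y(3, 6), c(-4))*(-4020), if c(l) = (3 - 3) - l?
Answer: 0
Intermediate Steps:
y(T, g) = 0 (y(T, g) = 0/(-5) = 0*(-⅕) = 0)
c(l) = -l (c(l) = 0 - l = -l)
J(G, v) = 2*G
J(y(3, 6), c(-4))*(-4020) = (2*0)*(-4020) = 0*(-4020) = 0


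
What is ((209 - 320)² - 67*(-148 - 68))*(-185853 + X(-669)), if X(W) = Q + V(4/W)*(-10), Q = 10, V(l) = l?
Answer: -1110381647037/223 ≈ -4.9793e+9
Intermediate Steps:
X(W) = 10 - 40/W (X(W) = 10 + (4/W)*(-10) = 10 - 40/W)
((209 - 320)² - 67*(-148 - 68))*(-185853 + X(-669)) = ((209 - 320)² - 67*(-148 - 68))*(-185853 + (10 - 40/(-669))) = ((-111)² - 67*(-216))*(-185853 + (10 - 40*(-1/669))) = (12321 + 14472)*(-185853 + (10 + 40/669)) = 26793*(-185853 + 6730/669) = 26793*(-124328927/669) = -1110381647037/223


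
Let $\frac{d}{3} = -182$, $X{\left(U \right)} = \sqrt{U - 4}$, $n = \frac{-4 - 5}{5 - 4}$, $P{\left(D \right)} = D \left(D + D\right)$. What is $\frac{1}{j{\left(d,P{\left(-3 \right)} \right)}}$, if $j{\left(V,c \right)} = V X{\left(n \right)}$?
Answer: $\frac{i \sqrt{13}}{7098} \approx 0.00050797 i$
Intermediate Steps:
$P{\left(D \right)} = 2 D^{2}$ ($P{\left(D \right)} = D 2 D = 2 D^{2}$)
$n = -9$ ($n = - \frac{9}{1} = \left(-9\right) 1 = -9$)
$X{\left(U \right)} = \sqrt{-4 + U}$
$d = -546$ ($d = 3 \left(-182\right) = -546$)
$j{\left(V,c \right)} = i V \sqrt{13}$ ($j{\left(V,c \right)} = V \sqrt{-4 - 9} = V \sqrt{-13} = V i \sqrt{13} = i V \sqrt{13}$)
$\frac{1}{j{\left(d,P{\left(-3 \right)} \right)}} = \frac{1}{i \left(-546\right) \sqrt{13}} = \frac{1}{\left(-546\right) i \sqrt{13}} = \frac{i \sqrt{13}}{7098}$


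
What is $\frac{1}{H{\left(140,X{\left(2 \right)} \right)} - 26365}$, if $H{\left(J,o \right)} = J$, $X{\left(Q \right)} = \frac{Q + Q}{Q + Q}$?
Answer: $- \frac{1}{26225} \approx -3.8132 \cdot 10^{-5}$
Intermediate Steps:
$X{\left(Q \right)} = 1$ ($X{\left(Q \right)} = \frac{2 Q}{2 Q} = 2 Q \frac{1}{2 Q} = 1$)
$\frac{1}{H{\left(140,X{\left(2 \right)} \right)} - 26365} = \frac{1}{140 - 26365} = \frac{1}{-26225} = - \frac{1}{26225}$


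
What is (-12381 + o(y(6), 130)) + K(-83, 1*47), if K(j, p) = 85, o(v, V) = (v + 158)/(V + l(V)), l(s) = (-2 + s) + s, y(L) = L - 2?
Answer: -2385343/194 ≈ -12296.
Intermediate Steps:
y(L) = -2 + L
l(s) = -2 + 2*s
o(v, V) = (158 + v)/(-2 + 3*V) (o(v, V) = (v + 158)/(V + (-2 + 2*V)) = (158 + v)/(-2 + 3*V))
(-12381 + o(y(6), 130)) + K(-83, 1*47) = (-12381 + (158 + (-2 + 6))/(-2 + 3*130)) + 85 = (-12381 + (158 + 4)/(-2 + 390)) + 85 = (-12381 + 162/388) + 85 = (-12381 + (1/388)*162) + 85 = (-12381 + 81/194) + 85 = -2401833/194 + 85 = -2385343/194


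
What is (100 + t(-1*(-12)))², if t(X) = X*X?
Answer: 59536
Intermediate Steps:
t(X) = X²
(100 + t(-1*(-12)))² = (100 + (-1*(-12))²)² = (100 + 12²)² = (100 + 144)² = 244² = 59536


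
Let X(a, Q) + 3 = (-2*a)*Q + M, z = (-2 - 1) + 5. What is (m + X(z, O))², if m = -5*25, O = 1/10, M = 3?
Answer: 393129/25 ≈ 15725.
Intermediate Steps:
O = ⅒ ≈ 0.10000
z = 2 (z = -3 + 5 = 2)
X(a, Q) = -2*Q*a (X(a, Q) = -3 + ((-2*a)*Q + 3) = -3 + (-2*Q*a + 3) = -3 + (3 - 2*Q*a) = -2*Q*a)
m = -125
(m + X(z, O))² = (-125 - 2*⅒*2)² = (-125 - ⅖)² = (-627/5)² = 393129/25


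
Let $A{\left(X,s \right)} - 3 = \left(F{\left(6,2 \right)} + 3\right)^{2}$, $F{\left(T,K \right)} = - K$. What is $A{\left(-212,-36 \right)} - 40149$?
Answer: $-40145$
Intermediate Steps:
$A{\left(X,s \right)} = 4$ ($A{\left(X,s \right)} = 3 + \left(\left(-1\right) 2 + 3\right)^{2} = 3 + \left(-2 + 3\right)^{2} = 3 + 1^{2} = 3 + 1 = 4$)
$A{\left(-212,-36 \right)} - 40149 = 4 - 40149 = -40145$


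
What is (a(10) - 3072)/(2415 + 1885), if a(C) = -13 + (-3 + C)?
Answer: -1539/2150 ≈ -0.71581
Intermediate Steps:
a(C) = -16 + C
(a(10) - 3072)/(2415 + 1885) = ((-16 + 10) - 3072)/(2415 + 1885) = (-6 - 3072)/4300 = -3078*1/4300 = -1539/2150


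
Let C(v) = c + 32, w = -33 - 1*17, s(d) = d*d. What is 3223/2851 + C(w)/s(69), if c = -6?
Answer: 15418829/13573611 ≈ 1.1359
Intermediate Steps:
s(d) = d²
w = -50 (w = -33 - 17 = -50)
C(v) = 26 (C(v) = -6 + 32 = 26)
3223/2851 + C(w)/s(69) = 3223/2851 + 26/(69²) = 3223*(1/2851) + 26/4761 = 3223/2851 + 26*(1/4761) = 3223/2851 + 26/4761 = 15418829/13573611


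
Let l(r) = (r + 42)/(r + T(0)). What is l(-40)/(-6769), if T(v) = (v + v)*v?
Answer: 1/135380 ≈ 7.3866e-6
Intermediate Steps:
T(v) = 2*v² (T(v) = (2*v)*v = 2*v²)
l(r) = (42 + r)/r (l(r) = (r + 42)/(r + 2*0²) = (42 + r)/(r + 2*0) = (42 + r)/(r + 0) = (42 + r)/r)
l(-40)/(-6769) = ((42 - 40)/(-40))/(-6769) = -1/40*2*(-1/6769) = -1/20*(-1/6769) = 1/135380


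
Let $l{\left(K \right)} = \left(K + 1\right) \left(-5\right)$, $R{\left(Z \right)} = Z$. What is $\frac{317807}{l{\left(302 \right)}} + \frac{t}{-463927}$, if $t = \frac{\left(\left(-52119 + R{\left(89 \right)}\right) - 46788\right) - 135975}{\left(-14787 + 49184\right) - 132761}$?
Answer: $- \frac{1611412728304199}{7681675430380} \approx -209.77$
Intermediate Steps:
$t = \frac{234793}{98364}$ ($t = \frac{\left(\left(-52119 + 89\right) - 46788\right) - 135975}{\left(-14787 + 49184\right) - 132761} = \frac{\left(-52030 - 46788\right) - 135975}{34397 - 132761} = \frac{-98818 - 135975}{-98364} = \left(-234793\right) \left(- \frac{1}{98364}\right) = \frac{234793}{98364} \approx 2.387$)
$l{\left(K \right)} = -5 - 5 K$ ($l{\left(K \right)} = \left(1 + K\right) \left(-5\right) = -5 - 5 K$)
$\frac{317807}{l{\left(302 \right)}} + \frac{t}{-463927} = \frac{317807}{-5 - 1510} + \frac{234793}{98364 \left(-463927\right)} = \frac{317807}{-5 - 1510} + \frac{234793}{98364} \left(- \frac{1}{463927}\right) = \frac{317807}{-1515} - \frac{234793}{45633715428} = 317807 \left(- \frac{1}{1515}\right) - \frac{234793}{45633715428} = - \frac{317807}{1515} - \frac{234793}{45633715428} = - \frac{1611412728304199}{7681675430380}$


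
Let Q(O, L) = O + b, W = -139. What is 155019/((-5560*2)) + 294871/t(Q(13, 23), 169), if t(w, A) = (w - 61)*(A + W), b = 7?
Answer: -346963889/1367760 ≈ -253.67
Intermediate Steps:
Q(O, L) = 7 + O (Q(O, L) = O + 7 = 7 + O)
t(w, A) = (-139 + A)*(-61 + w) (t(w, A) = (w - 61)*(A - 139) = (-61 + w)*(-139 + A) = (-139 + A)*(-61 + w))
155019/((-5560*2)) + 294871/t(Q(13, 23), 169) = 155019/((-5560*2)) + 294871/(8479 - 139*(7 + 13) - 61*169 + 169*(7 + 13)) = 155019/(-11120) + 294871/(8479 - 139*20 - 10309 + 169*20) = 155019*(-1/11120) + 294871/(8479 - 2780 - 10309 + 3380) = -155019/11120 + 294871/(-1230) = -155019/11120 + 294871*(-1/1230) = -155019/11120 - 294871/1230 = -346963889/1367760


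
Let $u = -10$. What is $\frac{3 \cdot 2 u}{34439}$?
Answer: $- \frac{60}{34439} \approx -0.0017422$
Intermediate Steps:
$\frac{3 \cdot 2 u}{34439} = \frac{3 \cdot 2 \left(-10\right)}{34439} = 6 \left(-10\right) \frac{1}{34439} = \left(-60\right) \frac{1}{34439} = - \frac{60}{34439}$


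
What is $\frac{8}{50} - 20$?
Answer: $- \frac{496}{25} \approx -19.84$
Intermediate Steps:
$\frac{8}{50} - 20 = 8 \cdot \frac{1}{50} - 20 = \frac{4}{25} - 20 = - \frac{496}{25}$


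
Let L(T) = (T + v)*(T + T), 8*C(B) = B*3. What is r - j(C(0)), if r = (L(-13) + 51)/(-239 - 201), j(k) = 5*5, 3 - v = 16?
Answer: -11727/440 ≈ -26.652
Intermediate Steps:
v = -13 (v = 3 - 1*16 = 3 - 16 = -13)
C(B) = 3*B/8 (C(B) = (B*3)/8 = (3*B)/8 = 3*B/8)
L(T) = 2*T*(-13 + T) (L(T) = (T - 13)*(T + T) = (-13 + T)*(2*T) = 2*T*(-13 + T))
j(k) = 25
r = -727/440 (r = (2*(-13)*(-13 - 13) + 51)/(-239 - 201) = (2*(-13)*(-26) + 51)/(-440) = (676 + 51)*(-1/440) = 727*(-1/440) = -727/440 ≈ -1.6523)
r - j(C(0)) = -727/440 - 1*25 = -727/440 - 25 = -11727/440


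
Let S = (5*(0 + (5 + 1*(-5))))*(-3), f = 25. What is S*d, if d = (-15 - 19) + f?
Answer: 0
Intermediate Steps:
d = -9 (d = (-15 - 19) + 25 = -34 + 25 = -9)
S = 0 (S = (5*(0 + (5 - 5)))*(-3) = (5*(0 + 0))*(-3) = (5*0)*(-3) = 0*(-3) = 0)
S*d = 0*(-9) = 0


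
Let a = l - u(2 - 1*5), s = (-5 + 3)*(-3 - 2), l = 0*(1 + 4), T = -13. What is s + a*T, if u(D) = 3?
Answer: 49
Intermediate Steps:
l = 0 (l = 0*5 = 0)
s = 10 (s = -2*(-5) = 10)
a = -3 (a = 0 - 1*3 = 0 - 3 = -3)
s + a*T = 10 - 3*(-13) = 10 + 39 = 49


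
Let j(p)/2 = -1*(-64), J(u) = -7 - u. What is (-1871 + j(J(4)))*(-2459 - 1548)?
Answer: 6984201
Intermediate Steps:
j(p) = 128 (j(p) = 2*(-1*(-64)) = 2*64 = 128)
(-1871 + j(J(4)))*(-2459 - 1548) = (-1871 + 128)*(-2459 - 1548) = -1743*(-4007) = 6984201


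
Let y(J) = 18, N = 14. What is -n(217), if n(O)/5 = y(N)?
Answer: -90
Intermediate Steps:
n(O) = 90 (n(O) = 5*18 = 90)
-n(217) = -1*90 = -90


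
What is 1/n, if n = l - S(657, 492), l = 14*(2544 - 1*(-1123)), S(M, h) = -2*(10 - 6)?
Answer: 1/51346 ≈ 1.9476e-5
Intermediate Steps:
S(M, h) = -8 (S(M, h) = -2*4 = -8)
l = 51338 (l = 14*(2544 + 1123) = 14*3667 = 51338)
n = 51346 (n = 51338 - 1*(-8) = 51338 + 8 = 51346)
1/n = 1/51346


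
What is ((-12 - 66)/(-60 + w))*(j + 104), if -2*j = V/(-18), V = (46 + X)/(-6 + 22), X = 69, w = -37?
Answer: 780247/9312 ≈ 83.789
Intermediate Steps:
V = 115/16 (V = (46 + 69)/(-6 + 22) = 115/16 ≈ 7.1875)
j = 115/576 (j = -115/(32*(-18)) = -115*(-1)/(32*18) = -½*(-115/288) = 115/576 ≈ 0.19965)
((-12 - 66)/(-60 + w))*(j + 104) = ((-12 - 66)/(-60 - 37))*(115/576 + 104) = -78/(-97)*(60019/576) = -78*(-1/97)*(60019/576) = (78/97)*(60019/576) = 780247/9312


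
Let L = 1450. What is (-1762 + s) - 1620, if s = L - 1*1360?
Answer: -3292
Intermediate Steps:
s = 90 (s = 1450 - 1*1360 = 1450 - 1360 = 90)
(-1762 + s) - 1620 = (-1762 + 90) - 1620 = -1672 - 1620 = -3292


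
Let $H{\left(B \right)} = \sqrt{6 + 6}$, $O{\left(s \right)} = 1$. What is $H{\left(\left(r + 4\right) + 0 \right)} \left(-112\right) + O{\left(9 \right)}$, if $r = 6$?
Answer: $1 - 224 \sqrt{3} \approx -386.98$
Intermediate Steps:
$H{\left(B \right)} = 2 \sqrt{3}$ ($H{\left(B \right)} = \sqrt{12} = 2 \sqrt{3}$)
$H{\left(\left(r + 4\right) + 0 \right)} \left(-112\right) + O{\left(9 \right)} = 2 \sqrt{3} \left(-112\right) + 1 = - 224 \sqrt{3} + 1 = 1 - 224 \sqrt{3}$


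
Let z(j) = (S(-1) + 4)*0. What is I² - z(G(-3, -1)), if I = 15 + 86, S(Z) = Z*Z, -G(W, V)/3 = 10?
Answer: 10201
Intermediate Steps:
G(W, V) = -30 (G(W, V) = -3*10 = -30)
S(Z) = Z²
z(j) = 0 (z(j) = ((-1)² + 4)*0 = (1 + 4)*0 = 5*0 = 0)
I = 101
I² - z(G(-3, -1)) = 101² - 1*0 = 10201 + 0 = 10201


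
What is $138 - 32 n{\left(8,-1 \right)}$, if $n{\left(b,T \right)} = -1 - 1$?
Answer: $202$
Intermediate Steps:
$n{\left(b,T \right)} = -2$
$138 - 32 n{\left(8,-1 \right)} = 138 - -64 = 138 + 64 = 202$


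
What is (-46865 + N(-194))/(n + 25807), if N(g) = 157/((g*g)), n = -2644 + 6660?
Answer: -1763810983/1122418428 ≈ -1.5714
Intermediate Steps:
n = 4016
N(g) = 157/g² (N(g) = 157/(g²) = 157/g²)
(-46865 + N(-194))/(n + 25807) = (-46865 + 157/(-194)²)/(4016 + 25807) = (-46865 + 157*(1/37636))/29823 = (-46865 + 157/37636)*(1/29823) = -1763810983/37636*1/29823 = -1763810983/1122418428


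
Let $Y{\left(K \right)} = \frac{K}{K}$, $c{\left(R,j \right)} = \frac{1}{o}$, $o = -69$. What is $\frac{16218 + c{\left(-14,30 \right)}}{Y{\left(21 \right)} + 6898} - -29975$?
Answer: $\frac{14270148266}{476031} \approx 29977.0$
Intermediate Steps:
$c{\left(R,j \right)} = - \frac{1}{69}$ ($c{\left(R,j \right)} = \frac{1}{-69} = - \frac{1}{69}$)
$Y{\left(K \right)} = 1$
$\frac{16218 + c{\left(-14,30 \right)}}{Y{\left(21 \right)} + 6898} - -29975 = \frac{16218 - \frac{1}{69}}{1 + 6898} - -29975 = \frac{1119041}{69 \cdot 6899} + 29975 = \frac{1119041}{69} \cdot \frac{1}{6899} + 29975 = \frac{1119041}{476031} + 29975 = \frac{14270148266}{476031}$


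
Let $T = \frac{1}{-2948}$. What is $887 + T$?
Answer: $\frac{2614875}{2948} \approx 887.0$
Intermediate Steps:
$T = - \frac{1}{2948} \approx -0.00033921$
$887 + T = 887 - \frac{1}{2948} = \frac{2614875}{2948}$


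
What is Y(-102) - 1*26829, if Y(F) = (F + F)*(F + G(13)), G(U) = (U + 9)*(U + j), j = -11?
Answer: -14997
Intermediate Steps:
G(U) = (-11 + U)*(9 + U) (G(U) = (U + 9)*(U - 11) = (9 + U)*(-11 + U) = (-11 + U)*(9 + U))
Y(F) = 2*F*(44 + F) (Y(F) = (F + F)*(F + (-99 + 13² - 2*13)) = (2*F)*(F + (-99 + 169 - 26)) = (2*F)*(F + 44) = (2*F)*(44 + F) = 2*F*(44 + F))
Y(-102) - 1*26829 = 2*(-102)*(44 - 102) - 1*26829 = 2*(-102)*(-58) - 26829 = 11832 - 26829 = -14997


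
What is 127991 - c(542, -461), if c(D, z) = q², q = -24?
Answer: 127415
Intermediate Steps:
c(D, z) = 576 (c(D, z) = (-24)² = 576)
127991 - c(542, -461) = 127991 - 1*576 = 127991 - 576 = 127415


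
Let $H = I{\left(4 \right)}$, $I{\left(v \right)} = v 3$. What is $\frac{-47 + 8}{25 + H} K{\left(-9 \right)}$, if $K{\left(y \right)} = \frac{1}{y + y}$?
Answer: $\frac{13}{222} \approx 0.058559$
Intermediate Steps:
$K{\left(y \right)} = \frac{1}{2 y}$
$I{\left(v \right)} = 3 v$
$H = 12$ ($H = 3 \cdot 4 = 12$)
$\frac{-47 + 8}{25 + H} K{\left(-9 \right)} = \frac{-47 + 8}{25 + 12} \frac{1}{2 \left(-9\right)} = - \frac{39}{37} \cdot \frac{1}{2} \left(- \frac{1}{9}\right) = \left(-39\right) \frac{1}{37} \left(- \frac{1}{18}\right) = \left(- \frac{39}{37}\right) \left(- \frac{1}{18}\right) = \frac{13}{222}$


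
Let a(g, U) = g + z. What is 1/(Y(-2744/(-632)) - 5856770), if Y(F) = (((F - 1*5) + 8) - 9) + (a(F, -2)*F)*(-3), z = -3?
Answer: -6241/36552220993 ≈ -1.7074e-7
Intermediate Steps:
a(g, U) = -3 + g (a(g, U) = g - 3 = -3 + g)
Y(F) = -6 + F - 3*F*(-3 + F) (Y(F) = (((F - 1*5) + 8) - 9) + ((-3 + F)*F)*(-3) = (((F - 5) + 8) - 9) + (F*(-3 + F))*(-3) = (((-5 + F) + 8) - 9) - 3*F*(-3 + F) = ((3 + F) - 9) - 3*F*(-3 + F) = (-6 + F) - 3*F*(-3 + F) = -6 + F - 3*F*(-3 + F))
1/(Y(-2744/(-632)) - 5856770) = 1/((-6 - 2744/(-632) - 3*(-2744/(-632))*(-3 - 2744/(-632))) - 5856770) = 1/((-6 - 2744*(-1/632) - 3*(-2744*(-1/632))*(-3 - 2744*(-1/632))) - 5856770) = 1/((-6 + 343/79 - 3*343/79*(-3 + 343/79)) - 5856770) = 1/((-6 + 343/79 - 3*343/79*106/79) - 5856770) = 1/((-6 + 343/79 - 109074/6241) - 5856770) = 1/(-119423/6241 - 5856770) = 1/(-36552220993/6241) = -6241/36552220993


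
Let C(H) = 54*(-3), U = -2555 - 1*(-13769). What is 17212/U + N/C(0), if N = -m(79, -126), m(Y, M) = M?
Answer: 1415/1869 ≈ 0.75709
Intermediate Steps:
U = 11214 (U = -2555 + 13769 = 11214)
C(H) = -162
N = 126 (N = -1*(-126) = 126)
17212/U + N/C(0) = 17212/11214 + 126/(-162) = 17212*(1/11214) + 126*(-1/162) = 8606/5607 - 7/9 = 1415/1869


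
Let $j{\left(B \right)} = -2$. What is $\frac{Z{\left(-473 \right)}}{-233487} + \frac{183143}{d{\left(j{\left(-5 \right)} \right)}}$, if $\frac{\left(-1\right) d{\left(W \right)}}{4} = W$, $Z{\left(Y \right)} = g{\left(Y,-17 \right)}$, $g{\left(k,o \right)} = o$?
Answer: $\frac{42761509777}{1867896} \approx 22893.0$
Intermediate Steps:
$Z{\left(Y \right)} = -17$
$d{\left(W \right)} = - 4 W$
$\frac{Z{\left(-473 \right)}}{-233487} + \frac{183143}{d{\left(j{\left(-5 \right)} \right)}} = - \frac{17}{-233487} + \frac{183143}{\left(-4\right) \left(-2\right)} = \left(-17\right) \left(- \frac{1}{233487}\right) + \frac{183143}{8} = \frac{17}{233487} + 183143 \cdot \frac{1}{8} = \frac{17}{233487} + \frac{183143}{8} = \frac{42761509777}{1867896}$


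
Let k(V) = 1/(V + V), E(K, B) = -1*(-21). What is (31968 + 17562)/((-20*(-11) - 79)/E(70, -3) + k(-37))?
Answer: 657860/89 ≈ 7391.7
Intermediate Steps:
E(K, B) = 21
k(V) = 1/(2*V)
(31968 + 17562)/((-20*(-11) - 79)/E(70, -3) + k(-37)) = (31968 + 17562)/((-20*(-11) - 79)/21 + (1/2)/(-37)) = 49530/((220 - 79)*(1/21) + (1/2)*(-1/37)) = 49530/(141*(1/21) - 1/74) = 49530/(47/7 - 1/74) = 49530/(3471/518) = 49530*(518/3471) = 657860/89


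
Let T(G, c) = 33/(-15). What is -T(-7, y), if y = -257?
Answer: 11/5 ≈ 2.2000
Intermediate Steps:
T(G, c) = -11/5 (T(G, c) = 33*(-1/15) = -11/5)
-T(-7, y) = -1*(-11/5) = 11/5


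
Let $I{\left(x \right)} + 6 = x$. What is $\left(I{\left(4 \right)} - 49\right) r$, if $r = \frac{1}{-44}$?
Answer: $\frac{51}{44} \approx 1.1591$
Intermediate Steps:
$I{\left(x \right)} = -6 + x$
$r = - \frac{1}{44} \approx -0.022727$
$\left(I{\left(4 \right)} - 49\right) r = \left(\left(-6 + 4\right) - 49\right) \left(- \frac{1}{44}\right) = \left(-2 - 49\right) \left(- \frac{1}{44}\right) = \left(-51\right) \left(- \frac{1}{44}\right) = \frac{51}{44}$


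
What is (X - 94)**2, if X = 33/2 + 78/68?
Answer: 1684804/289 ≈ 5829.8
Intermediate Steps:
X = 300/17 (X = 33*(1/2) + 78*(1/68) = 33/2 + 39/34 = 300/17 ≈ 17.647)
(X - 94)**2 = (300/17 - 94)**2 = (-1298/17)**2 = 1684804/289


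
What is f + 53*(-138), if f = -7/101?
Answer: -738721/101 ≈ -7314.1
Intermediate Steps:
f = -7/101 (f = -7*1/101 = -7/101 ≈ -0.069307)
f + 53*(-138) = -7/101 + 53*(-138) = -7/101 - 7314 = -738721/101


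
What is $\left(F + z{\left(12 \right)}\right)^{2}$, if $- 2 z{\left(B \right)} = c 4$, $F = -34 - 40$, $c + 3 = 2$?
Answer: $5184$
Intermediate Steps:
$c = -1$ ($c = -3 + 2 = -1$)
$F = -74$
$z{\left(B \right)} = 2$ ($z{\left(B \right)} = - \frac{\left(-1\right) 4}{2} = \left(- \frac{1}{2}\right) \left(-4\right) = 2$)
$\left(F + z{\left(12 \right)}\right)^{2} = \left(-74 + 2\right)^{2} = \left(-72\right)^{2} = 5184$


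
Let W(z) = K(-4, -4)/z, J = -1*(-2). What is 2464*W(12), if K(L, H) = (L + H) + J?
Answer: -1232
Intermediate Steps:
J = 2
K(L, H) = 2 + H + L (K(L, H) = (L + H) + 2 = (H + L) + 2 = 2 + H + L)
W(z) = -6/z (W(z) = (2 - 4 - 4)/z = -6/z)
2464*W(12) = 2464*(-6/12) = 2464*(-6*1/12) = 2464*(-½) = -1232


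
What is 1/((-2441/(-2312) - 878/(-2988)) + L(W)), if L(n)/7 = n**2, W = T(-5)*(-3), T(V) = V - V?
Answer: 1727064/2330911 ≈ 0.74094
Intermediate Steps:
T(V) = 0
W = 0 (W = 0*(-3) = 0)
L(n) = 7*n**2
1/((-2441/(-2312) - 878/(-2988)) + L(W)) = 1/((-2441/(-2312) - 878/(-2988)) + 7*0**2) = 1/((-2441*(-1/2312) - 878*(-1/2988)) + 7*0) = 1/((2441/2312 + 439/1494) + 0) = 1/(2330911/1727064 + 0) = 1/(2330911/1727064) = 1727064/2330911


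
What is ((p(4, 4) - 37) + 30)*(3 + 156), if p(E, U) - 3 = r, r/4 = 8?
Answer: 4452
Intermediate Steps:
r = 32 (r = 4*8 = 32)
p(E, U) = 35 (p(E, U) = 3 + 32 = 35)
((p(4, 4) - 37) + 30)*(3 + 156) = ((35 - 37) + 30)*(3 + 156) = (-2 + 30)*159 = 28*159 = 4452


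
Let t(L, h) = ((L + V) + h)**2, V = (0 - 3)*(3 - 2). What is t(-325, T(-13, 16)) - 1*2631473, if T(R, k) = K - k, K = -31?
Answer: -2490848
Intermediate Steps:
V = -3 (V = -3*1 = -3)
T(R, k) = -31 - k
t(L, h) = (-3 + L + h)**2 (t(L, h) = ((L - 3) + h)**2 = ((-3 + L) + h)**2 = (-3 + L + h)**2)
t(-325, T(-13, 16)) - 1*2631473 = (-3 - 325 + (-31 - 1*16))**2 - 1*2631473 = (-3 - 325 + (-31 - 16))**2 - 2631473 = (-3 - 325 - 47)**2 - 2631473 = (-375)**2 - 2631473 = 140625 - 2631473 = -2490848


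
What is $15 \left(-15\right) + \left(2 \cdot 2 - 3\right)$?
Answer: $-224$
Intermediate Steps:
$15 \left(-15\right) + \left(2 \cdot 2 - 3\right) = -225 + \left(4 - 3\right) = -225 + 1 = -224$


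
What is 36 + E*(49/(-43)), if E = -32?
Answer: 3116/43 ≈ 72.465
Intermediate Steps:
36 + E*(49/(-43)) = 36 - 1568/(-43) = 36 - 1568*(-1)/43 = 36 - 32*(-49/43) = 36 + 1568/43 = 3116/43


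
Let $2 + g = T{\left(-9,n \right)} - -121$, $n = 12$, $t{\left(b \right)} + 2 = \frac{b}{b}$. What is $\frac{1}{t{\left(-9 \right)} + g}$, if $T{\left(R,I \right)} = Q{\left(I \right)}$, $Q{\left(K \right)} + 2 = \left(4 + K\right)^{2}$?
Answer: $\frac{1}{372} \approx 0.0026882$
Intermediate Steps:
$t{\left(b \right)} = -1$ ($t{\left(b \right)} = -2 + \frac{b}{b} = -2 + 1 = -1$)
$Q{\left(K \right)} = -2 + \left(4 + K\right)^{2}$
$T{\left(R,I \right)} = -2 + \left(4 + I\right)^{2}$
$g = 373$ ($g = -2 - \left(-119 - \left(4 + 12\right)^{2}\right) = -2 + \left(\left(-2 + 16^{2}\right) + 121\right) = -2 + \left(\left(-2 + 256\right) + 121\right) = -2 + \left(254 + 121\right) = -2 + 375 = 373$)
$\frac{1}{t{\left(-9 \right)} + g} = \frac{1}{-1 + 373} = \frac{1}{372}$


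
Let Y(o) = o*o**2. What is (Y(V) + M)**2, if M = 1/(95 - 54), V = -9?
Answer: 893292544/1681 ≈ 5.3141e+5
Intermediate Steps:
Y(o) = o**3
M = 1/41 ≈ 0.024390
(Y(V) + M)**2 = ((-9)**3 + 1/41)**2 = (-729 + 1/41)**2 = (-29888/41)**2 = 893292544/1681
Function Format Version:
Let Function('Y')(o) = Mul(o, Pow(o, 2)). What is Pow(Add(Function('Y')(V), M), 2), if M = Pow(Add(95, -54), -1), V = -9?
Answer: Rational(893292544, 1681) ≈ 5.3141e+5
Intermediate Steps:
Function('Y')(o) = Pow(o, 3)
M = Rational(1, 41) (M = Pow(41, -1) = Rational(1, 41) ≈ 0.024390)
Pow(Add(Function('Y')(V), M), 2) = Pow(Add(Pow(-9, 3), Rational(1, 41)), 2) = Pow(Add(-729, Rational(1, 41)), 2) = Pow(Rational(-29888, 41), 2) = Rational(893292544, 1681)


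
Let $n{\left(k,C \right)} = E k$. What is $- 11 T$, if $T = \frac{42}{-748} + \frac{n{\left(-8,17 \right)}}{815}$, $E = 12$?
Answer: $\frac{53019}{27710} \approx 1.9134$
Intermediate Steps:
$n{\left(k,C \right)} = 12 k$
$T = - \frac{53019}{304810}$ ($T = \frac{42}{-748} + \frac{12 \left(-8\right)}{815} = 42 \left(- \frac{1}{748}\right) - \frac{96}{815} = - \frac{21}{374} - \frac{96}{815} = - \frac{53019}{304810} \approx -0.17394$)
$- 11 T = \left(-11\right) \left(- \frac{53019}{304810}\right) = \frac{53019}{27710}$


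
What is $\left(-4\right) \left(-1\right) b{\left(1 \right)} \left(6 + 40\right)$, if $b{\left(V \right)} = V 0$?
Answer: $0$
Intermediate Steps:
$b{\left(V \right)} = 0$
$\left(-4\right) \left(-1\right) b{\left(1 \right)} \left(6 + 40\right) = \left(-4\right) \left(-1\right) 0 \left(6 + 40\right) = 4 \cdot 0 \cdot 46 = 0 \cdot 46 = 0$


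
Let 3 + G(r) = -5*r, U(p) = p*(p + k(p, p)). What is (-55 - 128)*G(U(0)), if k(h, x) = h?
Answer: 549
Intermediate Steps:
U(p) = 2*p**2 (U(p) = p*(p + p) = p*(2*p) = 2*p**2)
G(r) = -3 - 5*r
(-55 - 128)*G(U(0)) = (-55 - 128)*(-3 - 10*0**2) = -183*(-3 - 10*0) = -183*(-3 - 5*0) = -183*(-3 + 0) = -183*(-3) = 549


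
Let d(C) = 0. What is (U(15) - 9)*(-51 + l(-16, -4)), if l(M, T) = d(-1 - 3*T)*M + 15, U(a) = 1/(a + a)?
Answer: 1614/5 ≈ 322.80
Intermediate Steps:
U(a) = 1/(2*a)
l(M, T) = 15 (l(M, T) = 0*M + 15 = 0 + 15 = 15)
(U(15) - 9)*(-51 + l(-16, -4)) = ((1/2)/15 - 9)*(-51 + 15) = ((1/2)*(1/15) - 9)*(-36) = (1/30 - 9)*(-36) = -269/30*(-36) = 1614/5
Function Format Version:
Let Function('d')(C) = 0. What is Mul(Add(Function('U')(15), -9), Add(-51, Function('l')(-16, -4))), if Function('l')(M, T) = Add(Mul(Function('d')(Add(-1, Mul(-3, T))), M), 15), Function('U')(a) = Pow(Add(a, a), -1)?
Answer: Rational(1614, 5) ≈ 322.80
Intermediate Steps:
Function('U')(a) = Mul(Rational(1, 2), Pow(a, -1)) (Function('U')(a) = Pow(Mul(2, a), -1) = Mul(Rational(1, 2), Pow(a, -1)))
Function('l')(M, T) = 15 (Function('l')(M, T) = Add(Mul(0, M), 15) = Add(0, 15) = 15)
Mul(Add(Function('U')(15), -9), Add(-51, Function('l')(-16, -4))) = Mul(Add(Mul(Rational(1, 2), Pow(15, -1)), -9), Add(-51, 15)) = Mul(Add(Mul(Rational(1, 2), Rational(1, 15)), -9), -36) = Mul(Add(Rational(1, 30), -9), -36) = Mul(Rational(-269, 30), -36) = Rational(1614, 5)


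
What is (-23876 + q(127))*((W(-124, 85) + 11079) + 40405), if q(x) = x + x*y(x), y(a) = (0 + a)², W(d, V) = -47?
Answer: 104141099058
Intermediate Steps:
y(a) = a²
q(x) = x + x³ (q(x) = x + x*x² = x + x³)
(-23876 + q(127))*((W(-124, 85) + 11079) + 40405) = (-23876 + (127 + 127³))*((-47 + 11079) + 40405) = (-23876 + (127 + 2048383))*(11032 + 40405) = (-23876 + 2048510)*51437 = 2024634*51437 = 104141099058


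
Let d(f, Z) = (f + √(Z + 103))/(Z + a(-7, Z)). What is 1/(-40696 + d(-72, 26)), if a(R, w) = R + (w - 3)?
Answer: -23930256/973906721429 - 14*√129/973906721429 ≈ -2.4572e-5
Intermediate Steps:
a(R, w) = -3 + R + w (a(R, w) = R + (-3 + w) = -3 + R + w)
d(f, Z) = (f + √(103 + Z))/(-10 + 2*Z) (d(f, Z) = (f + √(Z + 103))/(Z + (-3 - 7 + Z)) = (f + √(103 + Z))/(Z + (-10 + Z)) = (f + √(103 + Z))/(-10 + 2*Z))
1/(-40696 + d(-72, 26)) = 1/(-40696 + (-72 + √(103 + 26))/(2*(-5 + 26))) = 1/(-40696 + (½)*(-72 + √129)/21) = 1/(-40696 + (½)*(1/21)*(-72 + √129)) = 1/(-40696 + (-12/7 + √129/42)) = 1/(-284884/7 + √129/42)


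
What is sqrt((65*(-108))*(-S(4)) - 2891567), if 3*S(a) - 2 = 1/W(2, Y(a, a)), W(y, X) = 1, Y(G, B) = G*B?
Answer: I*sqrt(2884547) ≈ 1698.4*I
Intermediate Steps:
Y(G, B) = B*G
S(a) = 1 (S(a) = 2/3 + (1/3)/1 = 2/3 + (1/3)*1 = 2/3 + 1/3 = 1)
sqrt((65*(-108))*(-S(4)) - 2891567) = sqrt((65*(-108))*(-1*1) - 2891567) = sqrt(-7020*(-1) - 2891567) = sqrt(7020 - 2891567) = sqrt(-2884547) = I*sqrt(2884547)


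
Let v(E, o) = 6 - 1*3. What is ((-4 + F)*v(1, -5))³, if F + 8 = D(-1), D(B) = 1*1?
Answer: -35937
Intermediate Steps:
D(B) = 1
v(E, o) = 3 (v(E, o) = 6 - 3 = 3)
F = -7 (F = -8 + 1 = -7)
((-4 + F)*v(1, -5))³ = ((-4 - 7)*3)³ = (-11*3)³ = (-33)³ = -35937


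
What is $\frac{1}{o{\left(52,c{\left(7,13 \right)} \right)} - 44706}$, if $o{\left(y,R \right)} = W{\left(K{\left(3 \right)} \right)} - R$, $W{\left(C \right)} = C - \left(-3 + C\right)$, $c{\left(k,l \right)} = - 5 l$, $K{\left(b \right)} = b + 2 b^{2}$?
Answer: $- \frac{1}{44638} \approx -2.2402 \cdot 10^{-5}$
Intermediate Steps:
$W{\left(C \right)} = 3$
$o{\left(y,R \right)} = 3 - R$
$\frac{1}{o{\left(52,c{\left(7,13 \right)} \right)} - 44706} = \frac{1}{\left(3 - \left(-5\right) 13\right) - 44706} = \frac{1}{\left(3 - -65\right) - 44706} = \frac{1}{\left(3 + 65\right) - 44706} = \frac{1}{68 - 44706} = \frac{1}{-44638} = - \frac{1}{44638}$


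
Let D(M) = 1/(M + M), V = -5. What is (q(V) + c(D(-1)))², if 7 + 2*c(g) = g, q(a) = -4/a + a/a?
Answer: 1521/400 ≈ 3.8025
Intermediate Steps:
D(M) = 1/(2*M)
q(a) = 1 - 4/a (q(a) = -4/a + 1 = 1 - 4/a)
c(g) = -7/2 + g/2
(q(V) + c(D(-1)))² = ((-4 - 5)/(-5) + (-7/2 + ((½)/(-1))/2))² = (-⅕*(-9) + (-7/2 + ((½)*(-1))/2))² = (9/5 + (-7/2 + (½)*(-½)))² = (9/5 + (-7/2 - ¼))² = (9/5 - 15/4)² = (-39/20)² = 1521/400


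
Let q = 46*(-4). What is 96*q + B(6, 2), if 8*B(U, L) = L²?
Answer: -35327/2 ≈ -17664.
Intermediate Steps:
B(U, L) = L²/8
q = -184
96*q + B(6, 2) = 96*(-184) + (⅛)*2² = -17664 + (⅛)*4 = -17664 + ½ = -35327/2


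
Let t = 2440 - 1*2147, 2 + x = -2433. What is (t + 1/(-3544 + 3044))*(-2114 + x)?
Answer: -666423951/500 ≈ -1.3328e+6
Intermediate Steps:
x = -2435 (x = -2 - 2433 = -2435)
t = 293 (t = 2440 - 2147 = 293)
(t + 1/(-3544 + 3044))*(-2114 + x) = (293 + 1/(-3544 + 3044))*(-2114 - 2435) = (293 + 1/(-500))*(-4549) = (293 - 1/500)*(-4549) = (146499/500)*(-4549) = -666423951/500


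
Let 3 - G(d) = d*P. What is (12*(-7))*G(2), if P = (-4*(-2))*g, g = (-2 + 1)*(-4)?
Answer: 5124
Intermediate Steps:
g = 4 (g = -1*(-4) = 4)
P = 32 (P = -4*(-2)*4 = 8*4 = 32)
G(d) = 3 - 32*d (G(d) = 3 - d*32 = 3 - 32*d)
(12*(-7))*G(2) = (12*(-7))*(3 - 32*2) = -84*(3 - 64) = -84*(-61) = 5124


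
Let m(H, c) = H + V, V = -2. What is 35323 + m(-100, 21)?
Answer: 35221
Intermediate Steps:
m(H, c) = -2 + H (m(H, c) = H - 2 = -2 + H)
35323 + m(-100, 21) = 35323 + (-2 - 100) = 35323 - 102 = 35221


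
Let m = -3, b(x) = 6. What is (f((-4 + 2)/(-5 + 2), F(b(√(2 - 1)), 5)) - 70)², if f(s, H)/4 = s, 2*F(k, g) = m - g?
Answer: 40804/9 ≈ 4533.8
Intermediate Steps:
F(k, g) = -3/2 - g/2 (F(k, g) = (-3 - g)/2 = -3/2 - g/2)
f(s, H) = 4*s
(f((-4 + 2)/(-5 + 2), F(b(√(2 - 1)), 5)) - 70)² = (4*((-4 + 2)/(-5 + 2)) - 70)² = (4*(-2/(-3)) - 70)² = (4*(-2*(-⅓)) - 70)² = (4*(⅔) - 70)² = (8/3 - 70)² = (-202/3)² = 40804/9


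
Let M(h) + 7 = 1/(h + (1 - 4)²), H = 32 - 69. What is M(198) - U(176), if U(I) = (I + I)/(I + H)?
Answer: -274136/28773 ≈ -9.5275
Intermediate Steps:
H = -37
M(h) = -7 + 1/(9 + h) (M(h) = -7 + 1/(h + (1 - 4)²) = -7 + 1/(h + (-3)²) = -7 + 1/(h + 9) = -7 + 1/(9 + h))
U(I) = 2*I/(-37 + I) (U(I) = (I + I)/(I - 37) = (2*I)/(-37 + I) = 2*I/(-37 + I))
M(198) - U(176) = (-62 - 7*198)/(9 + 198) - 2*176/(-37 + 176) = (-62 - 1386)/207 - 2*176/139 = (1/207)*(-1448) - 2*176/139 = -1448/207 - 1*352/139 = -1448/207 - 352/139 = -274136/28773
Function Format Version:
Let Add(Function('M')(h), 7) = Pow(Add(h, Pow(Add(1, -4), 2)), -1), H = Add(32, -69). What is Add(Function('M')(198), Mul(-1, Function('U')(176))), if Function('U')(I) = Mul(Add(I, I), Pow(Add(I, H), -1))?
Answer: Rational(-274136, 28773) ≈ -9.5275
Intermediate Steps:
H = -37
Function('M')(h) = Add(-7, Pow(Add(9, h), -1)) (Function('M')(h) = Add(-7, Pow(Add(h, Pow(Add(1, -4), 2)), -1)) = Add(-7, Pow(Add(h, Pow(-3, 2)), -1)) = Add(-7, Pow(Add(h, 9), -1)) = Add(-7, Pow(Add(9, h), -1)))
Function('U')(I) = Mul(2, I, Pow(Add(-37, I), -1)) (Function('U')(I) = Mul(Add(I, I), Pow(Add(I, -37), -1)) = Mul(Mul(2, I), Pow(Add(-37, I), -1)) = Mul(2, I, Pow(Add(-37, I), -1)))
Add(Function('M')(198), Mul(-1, Function('U')(176))) = Add(Mul(Pow(Add(9, 198), -1), Add(-62, Mul(-7, 198))), Mul(-1, Mul(2, 176, Pow(Add(-37, 176), -1)))) = Add(Mul(Pow(207, -1), Add(-62, -1386)), Mul(-1, Mul(2, 176, Pow(139, -1)))) = Add(Mul(Rational(1, 207), -1448), Mul(-1, Mul(2, 176, Rational(1, 139)))) = Add(Rational(-1448, 207), Mul(-1, Rational(352, 139))) = Add(Rational(-1448, 207), Rational(-352, 139)) = Rational(-274136, 28773)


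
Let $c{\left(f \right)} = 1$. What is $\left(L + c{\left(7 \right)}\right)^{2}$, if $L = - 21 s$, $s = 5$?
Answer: $10816$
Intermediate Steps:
$L = -105$ ($L = \left(-21\right) 5 = -105$)
$\left(L + c{\left(7 \right)}\right)^{2} = \left(-105 + 1\right)^{2} = \left(-104\right)^{2} = 10816$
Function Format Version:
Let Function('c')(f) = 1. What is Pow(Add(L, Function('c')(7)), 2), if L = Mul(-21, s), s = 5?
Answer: 10816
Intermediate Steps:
L = -105 (L = Mul(-21, 5) = -105)
Pow(Add(L, Function('c')(7)), 2) = Pow(Add(-105, 1), 2) = Pow(-104, 2) = 10816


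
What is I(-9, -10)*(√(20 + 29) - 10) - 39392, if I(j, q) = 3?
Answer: -39401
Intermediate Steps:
I(-9, -10)*(√(20 + 29) - 10) - 39392 = 3*(√(20 + 29) - 10) - 39392 = 3*(√49 - 10) - 39392 = 3*(7 - 10) - 39392 = 3*(-3) - 39392 = -9 - 39392 = -39401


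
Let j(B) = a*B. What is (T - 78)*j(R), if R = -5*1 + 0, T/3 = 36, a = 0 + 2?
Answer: -300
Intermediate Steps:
a = 2
T = 108 (T = 3*36 = 108)
R = -5 (R = -5 + 0 = -5)
j(B) = 2*B
(T - 78)*j(R) = (108 - 78)*(2*(-5)) = 30*(-10) = -300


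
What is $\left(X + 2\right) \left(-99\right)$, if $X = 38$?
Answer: $-3960$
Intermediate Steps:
$\left(X + 2\right) \left(-99\right) = \left(38 + 2\right) \left(-99\right) = 40 \left(-99\right) = -3960$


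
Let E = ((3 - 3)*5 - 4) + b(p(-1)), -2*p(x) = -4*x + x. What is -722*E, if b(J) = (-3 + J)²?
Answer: -23465/2 ≈ -11733.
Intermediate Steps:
p(x) = 3*x/2 (p(x) = -(-4*x + x)/2 = -(-3)*x/2 = 3*x/2)
E = 65/4 (E = ((3 - 3)*5 - 4) + (-3 + (3/2)*(-1))² = (0*5 - 4) + (-3 - 3/2)² = (0 - 4) + (-9/2)² = -4 + 81/4 = 65/4 ≈ 16.250)
-722*E = -722*65/4 = -23465/2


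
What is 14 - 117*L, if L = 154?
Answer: -18004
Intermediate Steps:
14 - 117*L = 14 - 117*154 = 14 - 18018 = -18004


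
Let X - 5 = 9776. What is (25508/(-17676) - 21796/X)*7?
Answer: -1110829727/43222239 ≈ -25.700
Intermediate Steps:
X = 9781 (X = 5 + 9776 = 9781)
(25508/(-17676) - 21796/X)*7 = (25508/(-17676) - 21796/9781)*7 = (25508*(-1/17676) - 21796*1/9781)*7 = (-6377/4419 - 21796/9781)*7 = -158689961/43222239*7 = -1110829727/43222239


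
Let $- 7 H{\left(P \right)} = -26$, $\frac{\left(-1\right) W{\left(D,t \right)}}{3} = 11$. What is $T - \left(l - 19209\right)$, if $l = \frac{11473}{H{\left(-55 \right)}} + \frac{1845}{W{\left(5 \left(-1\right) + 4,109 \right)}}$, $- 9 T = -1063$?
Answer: $\frac{41941105}{2574} \approx 16294.0$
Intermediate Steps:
$W{\left(D,t \right)} = -33$ ($W{\left(D,t \right)} = \left(-3\right) 11 = -33$)
$T = \frac{1063}{9}$ ($T = \left(- \frac{1}{9}\right) \left(-1063\right) = \frac{1063}{9} \approx 118.11$)
$H{\left(P \right)} = \frac{26}{7}$ ($H{\left(P \right)} = \left(- \frac{1}{7}\right) \left(-26\right) = \frac{26}{7}$)
$l = \frac{867431}{286}$ ($l = \frac{11473}{\frac{26}{7}} + \frac{1845}{-33} = 11473 \cdot \frac{7}{26} + 1845 \left(- \frac{1}{33}\right) = \frac{80311}{26} - \frac{615}{11} = \frac{867431}{286} \approx 3033.0$)
$T - \left(l - 19209\right) = \frac{1063}{9} - \left(\frac{867431}{286} - 19209\right) = \frac{1063}{9} - - \frac{4626343}{286} = \frac{1063}{9} + \frac{4626343}{286} = \frac{41941105}{2574}$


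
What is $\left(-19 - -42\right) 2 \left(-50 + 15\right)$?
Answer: $-1610$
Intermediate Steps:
$\left(-19 - -42\right) 2 \left(-50 + 15\right) = \left(-19 + 42\right) 2 \left(-35\right) = 23 \cdot 2 \left(-35\right) = 46 \left(-35\right) = -1610$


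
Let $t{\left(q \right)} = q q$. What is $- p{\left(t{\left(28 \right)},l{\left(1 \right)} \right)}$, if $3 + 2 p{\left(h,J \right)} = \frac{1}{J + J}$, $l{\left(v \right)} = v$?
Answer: $\frac{5}{4} \approx 1.25$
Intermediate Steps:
$t{\left(q \right)} = q^{2}$
$p{\left(h,J \right)} = - \frac{3}{2} + \frac{1}{4 J}$ ($p{\left(h,J \right)} = - \frac{3}{2} + \frac{1}{2 \left(J + J\right)} = - \frac{3}{2} + \frac{1}{2 \cdot 2 J} = - \frac{3}{2} + \frac{\frac{1}{2} \frac{1}{J}}{2} = - \frac{3}{2} + \frac{1}{4 J}$)
$- p{\left(t{\left(28 \right)},l{\left(1 \right)} \right)} = - \frac{1 - 6}{4 \cdot 1} = - \frac{1 \left(1 - 6\right)}{4} = - \frac{1 \left(-5\right)}{4} = \left(-1\right) \left(- \frac{5}{4}\right) = \frac{5}{4}$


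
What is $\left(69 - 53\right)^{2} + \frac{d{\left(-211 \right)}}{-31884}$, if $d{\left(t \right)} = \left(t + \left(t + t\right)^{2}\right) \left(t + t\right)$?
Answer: $\frac{13870785}{5314} \approx 2610.2$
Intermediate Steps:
$d{\left(t \right)} = 2 t \left(t + 4 t^{2}\right)$ ($d{\left(t \right)} = \left(t + \left(2 t\right)^{2}\right) 2 t = \left(t + 4 t^{2}\right) 2 t = 2 t \left(t + 4 t^{2}\right)$)
$\left(69 - 53\right)^{2} + \frac{d{\left(-211 \right)}}{-31884} = \left(69 - 53\right)^{2} + \frac{\left(-211\right)^{2} \left(2 + 8 \left(-211\right)\right)}{-31884} = 16^{2} + 44521 \left(2 - 1688\right) \left(- \frac{1}{31884}\right) = 256 + 44521 \left(-1686\right) \left(- \frac{1}{31884}\right) = 256 - - \frac{12510401}{5314} = 256 + \frac{12510401}{5314} = \frac{13870785}{5314}$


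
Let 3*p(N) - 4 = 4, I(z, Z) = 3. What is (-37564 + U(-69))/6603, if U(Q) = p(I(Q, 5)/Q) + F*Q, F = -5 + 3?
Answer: -112270/19809 ≈ -5.6676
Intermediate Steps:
F = -2
p(N) = 8/3 (p(N) = 4/3 + (⅓)*4 = 4/3 + 4/3 = 8/3)
U(Q) = 8/3 - 2*Q
(-37564 + U(-69))/6603 = (-37564 + (8/3 - 2*(-69)))/6603 = (-37564 + (8/3 + 138))*(1/6603) = (-37564 + 422/3)*(1/6603) = -112270/3*1/6603 = -112270/19809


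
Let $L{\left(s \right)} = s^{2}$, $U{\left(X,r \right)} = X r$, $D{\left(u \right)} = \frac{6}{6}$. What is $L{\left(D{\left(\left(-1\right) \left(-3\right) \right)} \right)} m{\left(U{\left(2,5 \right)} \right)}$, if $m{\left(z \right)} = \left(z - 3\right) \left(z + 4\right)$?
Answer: $98$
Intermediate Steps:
$D{\left(u \right)} = 1$ ($D{\left(u \right)} = 6 \cdot \frac{1}{6} = 1$)
$m{\left(z \right)} = \left(-3 + z\right) \left(4 + z\right)$
$L{\left(D{\left(\left(-1\right) \left(-3\right) \right)} \right)} m{\left(U{\left(2,5 \right)} \right)} = 1^{2} \left(-12 + 2 \cdot 5 + \left(2 \cdot 5\right)^{2}\right) = 1 \left(-12 + 10 + 10^{2}\right) = 1 \left(-12 + 10 + 100\right) = 1 \cdot 98 = 98$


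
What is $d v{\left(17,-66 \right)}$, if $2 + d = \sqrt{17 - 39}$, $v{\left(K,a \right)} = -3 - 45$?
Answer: $96 - 48 i \sqrt{22} \approx 96.0 - 225.14 i$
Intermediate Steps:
$v{\left(K,a \right)} = -48$ ($v{\left(K,a \right)} = -3 - 45 = -48$)
$d = -2 + i \sqrt{22}$ ($d = -2 + \sqrt{17 - 39} = -2 + \sqrt{-22} = -2 + i \sqrt{22} \approx -2.0 + 4.6904 i$)
$d v{\left(17,-66 \right)} = \left(-2 + i \sqrt{22}\right) \left(-48\right) = 96 - 48 i \sqrt{22}$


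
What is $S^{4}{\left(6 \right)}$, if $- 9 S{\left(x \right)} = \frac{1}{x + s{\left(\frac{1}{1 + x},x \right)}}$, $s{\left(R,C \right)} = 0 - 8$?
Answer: $\frac{1}{104976} \approx 9.526 \cdot 10^{-6}$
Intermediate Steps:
$s{\left(R,C \right)} = -8$ ($s{\left(R,C \right)} = 0 - 8 = -8$)
$S{\left(x \right)} = - \frac{1}{9 \left(-8 + x\right)}$ ($S{\left(x \right)} = - \frac{1}{9 \left(x - 8\right)} = - \frac{1}{9 \left(-8 + x\right)}$)
$S^{4}{\left(6 \right)} = \left(- \frac{1}{-72 + 9 \cdot 6}\right)^{4} = \left(- \frac{1}{-72 + 54}\right)^{4} = \left(- \frac{1}{-18}\right)^{4} = \left(\left(-1\right) \left(- \frac{1}{18}\right)\right)^{4} = \left(\frac{1}{18}\right)^{4} = \frac{1}{104976}$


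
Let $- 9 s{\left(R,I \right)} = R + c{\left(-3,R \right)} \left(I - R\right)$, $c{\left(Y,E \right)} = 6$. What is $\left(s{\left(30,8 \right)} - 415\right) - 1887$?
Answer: $- \frac{6872}{3} \approx -2290.7$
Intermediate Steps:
$s{\left(R,I \right)} = - \frac{2 I}{3} + \frac{5 R}{9}$ ($s{\left(R,I \right)} = - \frac{R + 6 \left(I - R\right)}{9} = - \frac{R + \left(- 6 R + 6 I\right)}{9} = - \frac{- 5 R + 6 I}{9} = - \frac{2 I}{3} + \frac{5 R}{9}$)
$\left(s{\left(30,8 \right)} - 415\right) - 1887 = \left(\left(\left(- \frac{2}{3}\right) 8 + \frac{5}{9} \cdot 30\right) - 415\right) - 1887 = \left(\left(- \frac{16}{3} + \frac{50}{3}\right) + \left(-1398 + 983\right)\right) - 1887 = \left(\frac{34}{3} - 415\right) - 1887 = - \frac{1211}{3} - 1887 = - \frac{6872}{3}$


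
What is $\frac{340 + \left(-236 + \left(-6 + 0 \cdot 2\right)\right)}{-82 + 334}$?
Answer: $\frac{7}{18} \approx 0.38889$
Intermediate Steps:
$\frac{340 + \left(-236 + \left(-6 + 0 \cdot 2\right)\right)}{-82 + 334} = \frac{340 + \left(-236 + \left(-6 + 0\right)\right)}{252} = \left(340 - 242\right) \frac{1}{252} = 98 \cdot \frac{1}{252} = \frac{7}{18}$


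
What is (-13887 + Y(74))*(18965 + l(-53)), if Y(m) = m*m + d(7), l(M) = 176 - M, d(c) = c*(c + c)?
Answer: -159559722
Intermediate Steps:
d(c) = 2*c² (d(c) = c*(2*c) = 2*c²)
Y(m) = 98 + m² (Y(m) = m*m + 2*7² = m² + 2*49 = m² + 98 = 98 + m²)
(-13887 + Y(74))*(18965 + l(-53)) = (-13887 + (98 + 74²))*(18965 + (176 - 1*(-53))) = (-13887 + (98 + 5476))*(18965 + (176 + 53)) = (-13887 + 5574)*(18965 + 229) = -8313*19194 = -159559722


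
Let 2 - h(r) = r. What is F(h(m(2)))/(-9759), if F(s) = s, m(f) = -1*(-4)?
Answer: 2/9759 ≈ 0.00020494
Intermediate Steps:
m(f) = 4
h(r) = 2 - r
F(h(m(2)))/(-9759) = (2 - 1*4)/(-9759) = (2 - 4)*(-1/9759) = -2*(-1/9759) = 2/9759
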